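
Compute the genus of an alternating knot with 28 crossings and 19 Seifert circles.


For alternating knots, g = (c - s + 1)/2.
= (28 - 19 + 1)/2
= 10/2 = 5

5


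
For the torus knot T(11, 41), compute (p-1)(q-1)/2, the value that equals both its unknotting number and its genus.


For a torus knot T(p,q), both the unknotting number and genus equal (p-1)(q-1)/2.
= (11-1)(41-1)/2
= 10*40/2
= 400/2 = 200

200


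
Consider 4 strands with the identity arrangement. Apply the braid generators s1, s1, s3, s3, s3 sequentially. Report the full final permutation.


Starting with identity [1, 2, 3, 4].
Apply generators in sequence:
  After s1: [2, 1, 3, 4]
  After s1: [1, 2, 3, 4]
  After s3: [1, 2, 4, 3]
  After s3: [1, 2, 3, 4]
  After s3: [1, 2, 4, 3]
Final permutation: [1, 2, 4, 3]

[1, 2, 4, 3]


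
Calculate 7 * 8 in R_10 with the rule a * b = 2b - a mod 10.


7 * 8 = 2*8 - 7 mod 10
= 16 - 7 mod 10
= 9 mod 10 = 9

9


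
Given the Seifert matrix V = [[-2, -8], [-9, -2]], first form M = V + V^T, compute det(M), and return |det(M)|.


Step 1: Form V + V^T where V = [[-2, -8], [-9, -2]]
  V^T = [[-2, -9], [-8, -2]]
  V + V^T = [[-4, -17], [-17, -4]]
Step 2: det(V + V^T) = (-4)*(-4) - (-17)*(-17)
  = 16 - 289 = -273
Step 3: Knot determinant = |det(V + V^T)| = |-273| = 273

273


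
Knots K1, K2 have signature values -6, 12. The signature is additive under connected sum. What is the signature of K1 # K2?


The signature is additive under connected sum.
signature(K1 # K2) = (-6) + (12)
= 6

6


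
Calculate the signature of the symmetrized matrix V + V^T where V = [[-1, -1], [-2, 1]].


Step 1: V + V^T = [[-2, -3], [-3, 2]]
Step 2: trace = 0, det = -13
Step 3: Discriminant = 0^2 - 4*(-13) = 52
Step 4: Eigenvalues: 3.60555, -3.60555
Step 5: Signature = (# positive eigenvalues) - (# negative eigenvalues) = 0

0


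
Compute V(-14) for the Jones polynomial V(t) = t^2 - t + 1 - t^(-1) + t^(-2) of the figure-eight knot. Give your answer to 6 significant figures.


Substituting t = -14 into V(t) = t^2 - t + 1 - t^(-1) + t^(-2):
  (+)t^(2) = 196
  (-)t^(1) = 14
  (+)t^(0) = 1
  (-)t^(-1) = 0.0714286
  (+)t^(-2) = 0.00510204
Sum = (196) + (14) + (1) + (0.0714286) + (0.00510204)
= 211.0765306
Rounded to 6 significant figures: 211.077

211.077


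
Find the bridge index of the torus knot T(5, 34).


The bridge number of T(p,q) is min(p,q).
min(5, 34) = 5

5


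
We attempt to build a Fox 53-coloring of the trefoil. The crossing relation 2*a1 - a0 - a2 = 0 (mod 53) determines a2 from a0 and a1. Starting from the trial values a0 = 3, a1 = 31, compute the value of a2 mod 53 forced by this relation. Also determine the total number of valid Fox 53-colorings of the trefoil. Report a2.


Step 1: Apply the given crossing relation 2*a1 - a0 - a2 = 0 (mod 53).
  a2 = 2*a1 - a0 mod 53
  a2 = 2*31 - 3 mod 53
  a2 = 62 - 3 mod 53
  a2 = 59 mod 53 = 6
Step 2: The trefoil has determinant 3.
  Number of Fox p-colorings (p prime) is p^2 if p = 3, else p.
  Since 53 does not divide 3, only trivial (constant) colorings exist.
  (So the trial a0 = 3, a1 = 31 with a0 != a1 does NOT extend to a valid coloring of the whole trefoil: the other two crossing relations require 3*(a1 - a0) = 0 (mod 53), which fails.)
  Total colorings = 53
Step 3: a2 = 6, total Fox 53-colorings = 53

6


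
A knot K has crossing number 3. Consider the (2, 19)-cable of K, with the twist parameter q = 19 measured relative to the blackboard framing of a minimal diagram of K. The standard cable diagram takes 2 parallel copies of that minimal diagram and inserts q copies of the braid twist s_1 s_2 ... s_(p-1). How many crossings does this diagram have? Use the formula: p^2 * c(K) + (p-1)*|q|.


Step 1: Each of the c(K) crossings of the companion diagram becomes p*p = p^2 crossings among the p parallel strands, and each of the |q| twists s_1 s_2 ... s_(p-1) adds (p-1) crossings.
  Crossings = p^2 * c(K) + (p-1)*|q|
Step 2: = 2^2 * 3 + (2-1)*19
Step 3: = 4*3 + 1*19
Step 4: = 12 + 19 = 31

31


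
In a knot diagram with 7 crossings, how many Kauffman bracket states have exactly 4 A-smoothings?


We choose which 4 of 7 crossings get A-smoothings.
C(7, 4) = 7! / (4! * 3!)
= 35

35


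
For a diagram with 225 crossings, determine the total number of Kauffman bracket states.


Each crossing contributes 2 choices (A-smoothing or B-smoothing).
Total states = 2^225 = 53919893334301279589334030174039261347274288845081144962207220498432

53919893334301279589334030174039261347274288845081144962207220498432


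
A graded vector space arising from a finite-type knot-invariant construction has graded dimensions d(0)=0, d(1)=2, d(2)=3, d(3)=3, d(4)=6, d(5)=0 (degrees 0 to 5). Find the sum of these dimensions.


Total dimension = d(0) + d(1) + ... + d(5)
= 0 + 2 + 3 + 3 + 6 + 0
= 14

14


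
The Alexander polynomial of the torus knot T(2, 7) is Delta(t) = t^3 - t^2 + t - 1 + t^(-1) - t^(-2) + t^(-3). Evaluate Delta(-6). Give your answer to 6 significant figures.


Substituting t = -6 into Delta(t) = t^3 - t^2 + t - 1 + t^(-1) - t^(-2) + t^(-3):
Term values: (-216) + (-36) + (-6) + (-1) + (-0.166667) + (-0.0277778) + (-0.00462963)
Sum = -259.1990741
Rounded to 6 significant figures: -259.199

-259.199


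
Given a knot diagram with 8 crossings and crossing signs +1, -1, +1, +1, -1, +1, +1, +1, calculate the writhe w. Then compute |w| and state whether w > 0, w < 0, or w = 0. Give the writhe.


Step 1: Count positive crossings (+1).
Positive crossings: 6
Step 2: Count negative crossings (-1).
Negative crossings: 2
Step 3: Writhe = (positive) - (negative)
w = 6 - 2 = 4
Step 4: |w| = 4, and w is positive

4


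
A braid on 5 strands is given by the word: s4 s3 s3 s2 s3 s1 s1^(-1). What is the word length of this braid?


The word length counts the number of generators (including inverses).
Listing each generator: s4, s3, s3, s2, s3, s1, s1^(-1)
There are 7 generators in this braid word.

7


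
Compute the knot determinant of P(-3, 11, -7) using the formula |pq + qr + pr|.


Step 1: Compute pq + qr + pr.
pq = (-3)*11 = -33
qr = 11*(-7) = -77
pr = (-3)*(-7) = 21
pq + qr + pr = -33 + (-77) + 21 = -89
Step 2: Take absolute value.
det(P(-3,11,-7)) = |-89| = 89

89


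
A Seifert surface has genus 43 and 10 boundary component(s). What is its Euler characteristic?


chi = 2 - 2g - b
= 2 - 2*43 - 10
= 2 - 86 - 10 = -94

-94


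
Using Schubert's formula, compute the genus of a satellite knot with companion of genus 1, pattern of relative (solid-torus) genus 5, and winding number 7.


Schubert: g(satellite) = g_rel(pattern) + |winding| * g(companion),
where g_rel(pattern) is the genus of the pattern relative to the solid torus.
= 5 + 7 * 1
= 5 + 7 = 12

12


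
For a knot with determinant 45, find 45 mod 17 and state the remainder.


Step 1: A knot is p-colorable if and only if p divides its determinant.
Step 2: Compute 45 mod 17.
45 = 2 * 17 + 11
Step 3: 45 mod 17 = 11
Step 4: The knot is 17-colorable: no

11


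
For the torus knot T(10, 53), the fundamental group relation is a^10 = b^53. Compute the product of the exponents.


The relation is a^10 = b^53.
Product of exponents = 10 * 53
= 530

530


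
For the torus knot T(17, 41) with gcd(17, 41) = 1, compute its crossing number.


For a torus knot T(p, q) with gcd(p,q)=1,
the crossing number is min(p*(q-1), q*(p-1)).
p*(q-1) = 17*40 = 680
q*(p-1) = 41*16 = 656
min(680, 656) = 656

656


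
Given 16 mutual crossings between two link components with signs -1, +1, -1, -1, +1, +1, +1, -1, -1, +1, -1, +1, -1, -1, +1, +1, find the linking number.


Step 1: Count positive crossings: 8
Step 2: Count negative crossings: 8
Step 3: Sum of signs = 8 - 8 = 0
Step 4: Linking number = sum/2 = 0/2 = 0

0


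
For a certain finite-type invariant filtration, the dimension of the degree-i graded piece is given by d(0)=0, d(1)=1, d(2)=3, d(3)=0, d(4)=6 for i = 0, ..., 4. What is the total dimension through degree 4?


Total dimension = d(0) + d(1) + ... + d(4)
= 0 + 1 + 3 + 0 + 6
= 10

10


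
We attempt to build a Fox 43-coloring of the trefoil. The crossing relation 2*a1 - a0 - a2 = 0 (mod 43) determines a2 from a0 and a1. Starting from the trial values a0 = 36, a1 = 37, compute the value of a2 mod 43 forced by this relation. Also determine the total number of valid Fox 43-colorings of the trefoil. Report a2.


Step 1: Apply the given crossing relation 2*a1 - a0 - a2 = 0 (mod 43).
  a2 = 2*a1 - a0 mod 43
  a2 = 2*37 - 36 mod 43
  a2 = 74 - 36 mod 43
  a2 = 38 mod 43 = 38
Step 2: The trefoil has determinant 3.
  Number of Fox p-colorings (p prime) is p^2 if p = 3, else p.
  Since 43 does not divide 3, only trivial (constant) colorings exist.
  (So the trial a0 = 36, a1 = 37 with a0 != a1 does NOT extend to a valid coloring of the whole trefoil: the other two crossing relations require 3*(a1 - a0) = 0 (mod 43), which fails.)
  Total colorings = 43
Step 3: a2 = 38, total Fox 43-colorings = 43

38


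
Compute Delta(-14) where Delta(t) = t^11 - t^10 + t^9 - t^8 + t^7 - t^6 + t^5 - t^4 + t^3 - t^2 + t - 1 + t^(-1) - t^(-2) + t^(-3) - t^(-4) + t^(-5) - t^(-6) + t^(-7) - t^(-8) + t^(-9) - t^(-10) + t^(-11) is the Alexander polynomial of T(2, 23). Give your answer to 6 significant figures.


Substituting t = -14 into Delta(t) = t^11 - t^10 + t^9 - t^8 + t^7 - t^6 + t^5 - t^4 + t^3 - t^2 + t - 1 + t^(-1) - t^(-2) + t^(-3) - t^(-4) + t^(-5) - t^(-6) + t^(-7) - t^(-8) + t^(-9) - t^(-10) + t^(-11):
Term values: (-4049565169664) + (-289254654976) + (-20661046784) + (-1475789056) + (-105413504) + (-7529536) + (-537824) + (-38416) + (-2744) + (-196) + (-14) + (-1) + (-0.0714286) + (-0.00510204) + (-0.000364431) + (-2.60308e-05) + (-1.85934e-06) + (-1.3281e-07) + (-9.48645e-09) + (-6.77604e-10) + (-4.84003e-11) + (-3.45716e-12) + (-2.4694e-13)
Sum = -4.361070183e+12
Rounded to 6 significant figures: -4.36107e+12

-4.36107e+12


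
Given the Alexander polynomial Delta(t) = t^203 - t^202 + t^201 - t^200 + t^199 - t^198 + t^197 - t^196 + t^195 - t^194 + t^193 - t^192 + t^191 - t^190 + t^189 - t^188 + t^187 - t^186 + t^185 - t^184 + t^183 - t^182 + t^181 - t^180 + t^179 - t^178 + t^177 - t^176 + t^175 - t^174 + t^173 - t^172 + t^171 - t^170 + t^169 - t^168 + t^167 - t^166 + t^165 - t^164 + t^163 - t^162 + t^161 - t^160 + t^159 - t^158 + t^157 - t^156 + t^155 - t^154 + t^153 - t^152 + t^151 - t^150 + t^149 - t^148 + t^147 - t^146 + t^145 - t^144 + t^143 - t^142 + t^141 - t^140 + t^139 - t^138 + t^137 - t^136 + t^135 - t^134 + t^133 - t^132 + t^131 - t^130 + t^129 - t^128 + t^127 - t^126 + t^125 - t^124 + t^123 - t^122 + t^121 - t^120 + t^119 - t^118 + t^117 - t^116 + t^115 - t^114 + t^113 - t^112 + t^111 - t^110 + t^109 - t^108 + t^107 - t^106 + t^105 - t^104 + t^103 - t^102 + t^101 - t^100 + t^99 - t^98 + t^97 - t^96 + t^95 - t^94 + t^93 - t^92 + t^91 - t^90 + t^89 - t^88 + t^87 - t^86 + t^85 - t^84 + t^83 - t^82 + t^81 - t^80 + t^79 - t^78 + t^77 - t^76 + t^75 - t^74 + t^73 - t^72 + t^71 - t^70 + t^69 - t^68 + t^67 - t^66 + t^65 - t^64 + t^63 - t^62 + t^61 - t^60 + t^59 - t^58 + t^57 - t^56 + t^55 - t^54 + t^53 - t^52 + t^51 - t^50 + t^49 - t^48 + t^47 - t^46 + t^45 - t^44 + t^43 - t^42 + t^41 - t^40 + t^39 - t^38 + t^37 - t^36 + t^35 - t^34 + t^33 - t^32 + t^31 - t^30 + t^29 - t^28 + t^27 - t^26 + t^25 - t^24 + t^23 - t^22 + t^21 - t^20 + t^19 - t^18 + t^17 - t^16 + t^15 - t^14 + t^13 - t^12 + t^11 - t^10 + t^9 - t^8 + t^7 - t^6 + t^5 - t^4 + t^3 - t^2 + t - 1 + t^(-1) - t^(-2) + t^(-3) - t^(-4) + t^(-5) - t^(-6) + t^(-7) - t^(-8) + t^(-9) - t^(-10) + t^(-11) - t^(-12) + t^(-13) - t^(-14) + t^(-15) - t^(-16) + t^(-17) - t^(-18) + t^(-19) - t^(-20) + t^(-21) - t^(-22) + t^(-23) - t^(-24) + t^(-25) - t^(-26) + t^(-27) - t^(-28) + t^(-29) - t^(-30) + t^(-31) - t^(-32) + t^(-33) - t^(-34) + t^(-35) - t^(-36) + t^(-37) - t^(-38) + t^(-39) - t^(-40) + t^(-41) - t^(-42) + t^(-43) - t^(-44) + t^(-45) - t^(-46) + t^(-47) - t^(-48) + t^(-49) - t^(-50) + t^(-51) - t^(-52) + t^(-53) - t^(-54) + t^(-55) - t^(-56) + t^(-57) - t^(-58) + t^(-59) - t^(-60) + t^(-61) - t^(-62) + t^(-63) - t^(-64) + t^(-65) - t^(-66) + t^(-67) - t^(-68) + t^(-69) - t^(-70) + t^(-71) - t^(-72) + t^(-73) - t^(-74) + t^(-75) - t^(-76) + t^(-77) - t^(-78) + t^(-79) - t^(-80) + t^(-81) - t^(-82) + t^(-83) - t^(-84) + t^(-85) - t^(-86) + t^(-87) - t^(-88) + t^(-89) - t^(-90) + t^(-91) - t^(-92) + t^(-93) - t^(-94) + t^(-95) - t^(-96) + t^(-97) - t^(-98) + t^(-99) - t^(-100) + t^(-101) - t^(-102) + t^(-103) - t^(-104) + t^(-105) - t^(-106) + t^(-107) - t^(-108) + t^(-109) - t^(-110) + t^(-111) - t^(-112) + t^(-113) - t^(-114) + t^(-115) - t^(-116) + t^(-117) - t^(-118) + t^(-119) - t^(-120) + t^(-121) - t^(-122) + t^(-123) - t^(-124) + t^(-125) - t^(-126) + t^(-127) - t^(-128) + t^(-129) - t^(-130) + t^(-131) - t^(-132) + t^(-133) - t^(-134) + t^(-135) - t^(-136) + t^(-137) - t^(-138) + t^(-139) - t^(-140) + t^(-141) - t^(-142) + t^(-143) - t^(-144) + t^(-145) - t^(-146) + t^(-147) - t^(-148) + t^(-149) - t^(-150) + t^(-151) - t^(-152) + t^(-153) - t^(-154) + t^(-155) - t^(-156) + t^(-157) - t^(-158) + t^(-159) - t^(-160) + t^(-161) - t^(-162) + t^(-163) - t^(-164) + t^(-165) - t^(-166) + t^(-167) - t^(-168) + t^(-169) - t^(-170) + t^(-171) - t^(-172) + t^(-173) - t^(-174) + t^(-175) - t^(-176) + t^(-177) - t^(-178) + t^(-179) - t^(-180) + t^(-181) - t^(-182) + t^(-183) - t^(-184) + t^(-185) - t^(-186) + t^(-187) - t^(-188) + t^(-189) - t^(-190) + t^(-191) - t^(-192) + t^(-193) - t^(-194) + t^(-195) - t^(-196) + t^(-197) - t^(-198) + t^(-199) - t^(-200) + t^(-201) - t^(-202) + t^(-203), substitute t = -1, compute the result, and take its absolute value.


Step 1: The polynomial has 407 terms with alternating signs, exponents from 203 down to -203.
Step 2: Substitute t = -1. The i-th term has coefficient (-1)^i and exponent (m-i),
  so its value is (-1)^i * (-1)^(m-i) = (-1)^m = -1 for every i.
Step 3: All 407 terms equal -1, so Delta(-1) = 407 * (-1) = -407
Step 4: |Delta(-1)| = 407

407


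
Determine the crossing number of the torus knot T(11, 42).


For a torus knot T(p, q) with gcd(p,q)=1,
the crossing number is min(p*(q-1), q*(p-1)).
p*(q-1) = 11*41 = 451
q*(p-1) = 42*10 = 420
min(451, 420) = 420

420


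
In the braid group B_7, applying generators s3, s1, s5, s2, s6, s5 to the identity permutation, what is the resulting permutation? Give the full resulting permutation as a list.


Starting with identity [1, 2, 3, 4, 5, 6, 7].
Apply generators in sequence:
  After s3: [1, 2, 4, 3, 5, 6, 7]
  After s1: [2, 1, 4, 3, 5, 6, 7]
  After s5: [2, 1, 4, 3, 6, 5, 7]
  After s2: [2, 4, 1, 3, 6, 5, 7]
  After s6: [2, 4, 1, 3, 6, 7, 5]
  After s5: [2, 4, 1, 3, 7, 6, 5]
Final permutation: [2, 4, 1, 3, 7, 6, 5]

[2, 4, 1, 3, 7, 6, 5]


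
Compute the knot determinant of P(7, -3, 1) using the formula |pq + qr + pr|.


Step 1: Compute pq + qr + pr.
pq = 7*(-3) = -21
qr = (-3)*1 = -3
pr = 7*1 = 7
pq + qr + pr = -21 + (-3) + 7 = -17
Step 2: Take absolute value.
det(P(7,-3,1)) = |-17| = 17

17


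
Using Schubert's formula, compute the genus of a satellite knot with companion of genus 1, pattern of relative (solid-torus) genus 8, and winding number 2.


Schubert: g(satellite) = g_rel(pattern) + |winding| * g(companion),
where g_rel(pattern) is the genus of the pattern relative to the solid torus.
= 8 + 2 * 1
= 8 + 2 = 10

10


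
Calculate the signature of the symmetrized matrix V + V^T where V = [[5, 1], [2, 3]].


Step 1: V + V^T = [[10, 3], [3, 6]]
Step 2: trace = 16, det = 51
Step 3: Discriminant = 16^2 - 4*51 = 52
Step 4: Eigenvalues: 11.6056, 4.39445
Step 5: Signature = (# positive eigenvalues) - (# negative eigenvalues) = 2

2


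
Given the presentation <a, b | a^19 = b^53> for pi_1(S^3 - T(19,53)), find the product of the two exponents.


The relation is a^19 = b^53.
Product of exponents = 19 * 53
= 1007

1007


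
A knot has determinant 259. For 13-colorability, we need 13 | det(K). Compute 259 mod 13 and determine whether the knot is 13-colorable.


Step 1: A knot is p-colorable if and only if p divides its determinant.
Step 2: Compute 259 mod 13.
259 = 19 * 13 + 12
Step 3: 259 mod 13 = 12
Step 4: The knot is 13-colorable: no

12


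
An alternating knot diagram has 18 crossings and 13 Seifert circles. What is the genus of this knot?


For alternating knots, g = (c - s + 1)/2.
= (18 - 13 + 1)/2
= 6/2 = 3

3


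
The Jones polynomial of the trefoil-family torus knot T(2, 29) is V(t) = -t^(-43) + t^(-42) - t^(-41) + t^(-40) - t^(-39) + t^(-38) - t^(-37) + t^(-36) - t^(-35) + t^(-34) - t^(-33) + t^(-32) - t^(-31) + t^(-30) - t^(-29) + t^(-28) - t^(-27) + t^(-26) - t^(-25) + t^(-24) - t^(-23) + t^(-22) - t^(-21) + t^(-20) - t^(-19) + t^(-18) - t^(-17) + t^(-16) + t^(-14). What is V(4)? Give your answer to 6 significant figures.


Substituting t = 4 into V(t) = -t^(-43) + t^(-42) - t^(-41) + t^(-40) - t^(-39) + t^(-38) - t^(-37) + t^(-36) - t^(-35) + t^(-34) - t^(-33) + t^(-32) - t^(-31) + t^(-30) - t^(-29) + t^(-28) - t^(-27) + t^(-26) - t^(-25) + t^(-24) - t^(-23) + t^(-22) - t^(-21) + t^(-20) - t^(-19) + t^(-18) - t^(-17) + t^(-16) + t^(-14):
  (-)t^(-43) = -1.29247e-26
  (+)t^(-42) = 5.16988e-26
  (-)t^(-41) = -2.06795e-25
  (+)t^(-40) = 8.27181e-25
  (-)t^(-39) = -3.30872e-24
  (+)t^(-38) = 1.32349e-23
  (-)t^(-37) = -5.29396e-23
  (+)t^(-36) = 2.11758e-22
  (-)t^(-35) = -8.47033e-22
  (+)t^(-34) = 3.38813e-21
  (-)t^(-33) = -1.35525e-20
  (+)t^(-32) = 5.42101e-20
  (-)t^(-31) = -2.1684e-19
  (+)t^(-30) = 8.67362e-19
  (-)t^(-29) = -3.46945e-18
  (+)t^(-28) = 1.38778e-17
  (-)t^(-27) = -5.55112e-17
  (+)t^(-26) = 2.22045e-16
  (-)t^(-25) = -8.88178e-16
  (+)t^(-24) = 3.55271e-15
  (-)t^(-23) = -1.42109e-14
  (+)t^(-22) = 5.68434e-14
  (-)t^(-21) = -2.27374e-13
  (+)t^(-20) = 9.09495e-13
  (-)t^(-19) = -3.63798e-12
  (+)t^(-18) = 1.45519e-11
  (-)t^(-17) = -5.82077e-11
  (+)t^(-16) = 2.32831e-10
  (+)t^(-14) = 3.72529e-09
Sum = (-1.29247e-26) + (5.16988e-26) + (-2.06795e-25) + (8.27181e-25) + (-3.30872e-24) + (1.32349e-23) + (-5.29396e-23) + (2.11758e-22) + (-8.47033e-22) + (3.38813e-21) + (-1.35525e-20) + (5.42101e-20) + (-2.1684e-19) + (8.67362e-19) + (-3.46945e-18) + (1.38778e-17) + (-5.55112e-17) + (2.22045e-16) + (-8.88178e-16) + (3.55271e-15) + (-1.42109e-14) + (5.68434e-14) + (-2.27374e-13) + (9.09495e-13) + (-3.63798e-12) + (1.45519e-11) + (-5.82077e-11) + (2.32831e-10) + (3.72529e-09)
= 3.911554813e-09
Rounded to 6 significant figures: 3.91155e-09

3.91155e-09


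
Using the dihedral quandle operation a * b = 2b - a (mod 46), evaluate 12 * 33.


12 * 33 = 2*33 - 12 mod 46
= 66 - 12 mod 46
= 54 mod 46 = 8

8


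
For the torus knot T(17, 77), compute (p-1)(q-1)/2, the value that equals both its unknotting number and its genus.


For a torus knot T(p,q), both the unknotting number and genus equal (p-1)(q-1)/2.
= (17-1)(77-1)/2
= 16*76/2
= 1216/2 = 608

608


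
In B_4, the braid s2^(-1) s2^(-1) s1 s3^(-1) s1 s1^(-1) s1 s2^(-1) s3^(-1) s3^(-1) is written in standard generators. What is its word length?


The word length counts the number of generators (including inverses).
Listing each generator: s2^(-1), s2^(-1), s1, s3^(-1), s1, s1^(-1), s1, s2^(-1), s3^(-1), s3^(-1)
There are 10 generators in this braid word.

10


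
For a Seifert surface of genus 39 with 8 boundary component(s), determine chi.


chi = 2 - 2g - b
= 2 - 2*39 - 8
= 2 - 78 - 8 = -84

-84


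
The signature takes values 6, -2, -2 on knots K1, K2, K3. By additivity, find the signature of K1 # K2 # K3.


The signature is additive under connected sum.
signature(K1 # K2 # K3) = (6) + (-2) + (-2)
= 2

2


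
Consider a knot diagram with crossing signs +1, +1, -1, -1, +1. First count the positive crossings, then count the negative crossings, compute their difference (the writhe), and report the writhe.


Step 1: Count positive crossings (+1).
Positive crossings: 3
Step 2: Count negative crossings (-1).
Negative crossings: 2
Step 3: Writhe = (positive) - (negative)
w = 3 - 2 = 1
Step 4: |w| = 1, and w is positive

1


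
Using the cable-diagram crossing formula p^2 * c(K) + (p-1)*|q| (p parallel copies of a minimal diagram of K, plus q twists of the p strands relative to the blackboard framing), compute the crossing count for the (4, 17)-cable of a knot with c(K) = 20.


Step 1: Each of the c(K) crossings of the companion diagram becomes p*p = p^2 crossings among the p parallel strands, and each of the |q| twists s_1 s_2 ... s_(p-1) adds (p-1) crossings.
  Crossings = p^2 * c(K) + (p-1)*|q|
Step 2: = 4^2 * 20 + (4-1)*17
Step 3: = 16*20 + 3*17
Step 4: = 320 + 51 = 371

371


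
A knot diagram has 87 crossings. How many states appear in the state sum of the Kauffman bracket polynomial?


Each crossing contributes 2 choices (A-smoothing or B-smoothing).
Total states = 2^87 = 154742504910672534362390528

154742504910672534362390528


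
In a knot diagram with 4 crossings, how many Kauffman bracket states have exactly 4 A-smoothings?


We choose which 4 of 4 crossings get A-smoothings.
C(4, 4) = 4! / (4! * 0!)
= 1

1


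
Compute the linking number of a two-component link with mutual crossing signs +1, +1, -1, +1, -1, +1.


Step 1: Count positive crossings: 4
Step 2: Count negative crossings: 2
Step 3: Sum of signs = 4 - 2 = 2
Step 4: Linking number = sum/2 = 2/2 = 1

1


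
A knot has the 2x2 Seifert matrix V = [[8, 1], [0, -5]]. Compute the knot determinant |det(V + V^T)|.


Step 1: Form V + V^T where V = [[8, 1], [0, -5]]
  V^T = [[8, 0], [1, -5]]
  V + V^T = [[16, 1], [1, -10]]
Step 2: det(V + V^T) = 16*(-10) - 1*1
  = -160 - 1 = -161
Step 3: Knot determinant = |det(V + V^T)| = |-161| = 161

161


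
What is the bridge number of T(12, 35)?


The bridge number of T(p,q) is min(p,q).
min(12, 35) = 12

12


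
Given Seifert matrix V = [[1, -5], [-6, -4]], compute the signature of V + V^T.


Step 1: V + V^T = [[2, -11], [-11, -8]]
Step 2: trace = -6, det = -137
Step 3: Discriminant = (-6)^2 - 4*(-137) = 584
Step 4: Eigenvalues: 9.08305, -15.083
Step 5: Signature = (# positive eigenvalues) - (# negative eigenvalues) = 0

0


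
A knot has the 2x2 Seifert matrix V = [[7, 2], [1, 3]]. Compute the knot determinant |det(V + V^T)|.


Step 1: Form V + V^T where V = [[7, 2], [1, 3]]
  V^T = [[7, 1], [2, 3]]
  V + V^T = [[14, 3], [3, 6]]
Step 2: det(V + V^T) = 14*6 - 3*3
  = 84 - 9 = 75
Step 3: Knot determinant = |det(V + V^T)| = |75| = 75

75


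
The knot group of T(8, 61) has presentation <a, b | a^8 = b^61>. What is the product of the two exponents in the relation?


The relation is a^8 = b^61.
Product of exponents = 8 * 61
= 488

488


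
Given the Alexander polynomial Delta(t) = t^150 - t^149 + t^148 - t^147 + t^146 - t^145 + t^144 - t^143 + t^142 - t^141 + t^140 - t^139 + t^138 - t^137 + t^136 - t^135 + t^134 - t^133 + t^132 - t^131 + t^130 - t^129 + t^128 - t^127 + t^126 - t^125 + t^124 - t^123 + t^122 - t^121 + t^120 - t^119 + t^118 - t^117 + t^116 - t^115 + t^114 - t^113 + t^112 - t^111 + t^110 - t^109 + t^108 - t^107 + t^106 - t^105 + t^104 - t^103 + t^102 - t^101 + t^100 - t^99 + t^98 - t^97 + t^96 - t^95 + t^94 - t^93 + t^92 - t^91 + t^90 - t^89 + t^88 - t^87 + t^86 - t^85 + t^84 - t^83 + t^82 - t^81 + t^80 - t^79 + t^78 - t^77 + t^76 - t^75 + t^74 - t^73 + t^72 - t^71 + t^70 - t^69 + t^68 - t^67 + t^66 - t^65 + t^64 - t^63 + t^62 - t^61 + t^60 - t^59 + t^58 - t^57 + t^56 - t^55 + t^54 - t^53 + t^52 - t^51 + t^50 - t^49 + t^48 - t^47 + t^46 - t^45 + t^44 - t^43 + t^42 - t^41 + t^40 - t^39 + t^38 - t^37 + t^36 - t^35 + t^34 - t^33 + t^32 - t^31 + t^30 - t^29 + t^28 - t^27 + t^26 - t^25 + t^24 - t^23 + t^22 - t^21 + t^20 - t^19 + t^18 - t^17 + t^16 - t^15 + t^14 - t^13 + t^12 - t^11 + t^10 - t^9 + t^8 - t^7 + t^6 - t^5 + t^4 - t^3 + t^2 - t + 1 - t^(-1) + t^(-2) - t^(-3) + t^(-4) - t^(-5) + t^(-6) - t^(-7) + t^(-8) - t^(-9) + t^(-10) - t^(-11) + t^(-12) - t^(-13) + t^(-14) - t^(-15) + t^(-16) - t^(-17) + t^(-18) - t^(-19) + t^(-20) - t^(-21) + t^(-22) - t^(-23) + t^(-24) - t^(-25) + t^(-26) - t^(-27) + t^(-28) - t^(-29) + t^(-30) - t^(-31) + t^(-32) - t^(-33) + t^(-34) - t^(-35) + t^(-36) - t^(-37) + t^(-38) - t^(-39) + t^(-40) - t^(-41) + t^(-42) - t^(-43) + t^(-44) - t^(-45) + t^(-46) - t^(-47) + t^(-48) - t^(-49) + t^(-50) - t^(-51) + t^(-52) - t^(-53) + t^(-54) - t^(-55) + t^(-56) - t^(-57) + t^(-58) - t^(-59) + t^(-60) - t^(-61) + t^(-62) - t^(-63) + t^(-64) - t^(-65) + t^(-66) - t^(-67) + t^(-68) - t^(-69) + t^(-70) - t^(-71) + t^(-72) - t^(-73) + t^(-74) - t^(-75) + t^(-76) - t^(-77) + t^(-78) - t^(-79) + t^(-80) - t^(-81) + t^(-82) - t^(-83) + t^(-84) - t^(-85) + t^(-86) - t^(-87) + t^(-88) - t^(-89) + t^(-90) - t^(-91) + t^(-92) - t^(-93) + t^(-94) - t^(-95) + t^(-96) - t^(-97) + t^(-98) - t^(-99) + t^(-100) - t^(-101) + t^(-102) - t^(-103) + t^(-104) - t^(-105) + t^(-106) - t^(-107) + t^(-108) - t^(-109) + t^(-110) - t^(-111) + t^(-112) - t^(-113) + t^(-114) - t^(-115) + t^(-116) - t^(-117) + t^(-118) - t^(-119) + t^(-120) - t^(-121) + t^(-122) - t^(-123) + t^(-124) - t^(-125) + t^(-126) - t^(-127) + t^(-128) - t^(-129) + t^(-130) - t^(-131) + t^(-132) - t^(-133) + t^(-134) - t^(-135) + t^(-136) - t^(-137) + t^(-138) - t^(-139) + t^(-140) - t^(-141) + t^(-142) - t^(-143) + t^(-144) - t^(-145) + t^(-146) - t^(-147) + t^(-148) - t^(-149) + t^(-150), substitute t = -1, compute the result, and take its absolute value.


Step 1: The polynomial has 301 terms with alternating signs, exponents from 150 down to -150.
Step 2: Substitute t = -1. The i-th term has coefficient (-1)^i and exponent (m-i),
  so its value is (-1)^i * (-1)^(m-i) = (-1)^m = 1 for every i.
Step 3: All 301 terms equal 1, so Delta(-1) = 301 * (1) = 301
Step 4: |Delta(-1)| = 301

301


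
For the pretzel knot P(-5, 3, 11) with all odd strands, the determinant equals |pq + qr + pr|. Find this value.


Step 1: Compute pq + qr + pr.
pq = (-5)*3 = -15
qr = 3*11 = 33
pr = (-5)*11 = -55
pq + qr + pr = -15 + 33 + (-55) = -37
Step 2: Take absolute value.
det(P(-5,3,11)) = |-37| = 37

37


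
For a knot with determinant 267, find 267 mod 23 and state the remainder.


Step 1: A knot is p-colorable if and only if p divides its determinant.
Step 2: Compute 267 mod 23.
267 = 11 * 23 + 14
Step 3: 267 mod 23 = 14
Step 4: The knot is 23-colorable: no

14


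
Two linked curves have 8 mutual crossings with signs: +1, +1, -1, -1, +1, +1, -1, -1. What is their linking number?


Step 1: Count positive crossings: 4
Step 2: Count negative crossings: 4
Step 3: Sum of signs = 4 - 4 = 0
Step 4: Linking number = sum/2 = 0/2 = 0

0


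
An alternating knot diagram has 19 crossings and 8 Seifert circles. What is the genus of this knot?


For alternating knots, g = (c - s + 1)/2.
= (19 - 8 + 1)/2
= 12/2 = 6

6


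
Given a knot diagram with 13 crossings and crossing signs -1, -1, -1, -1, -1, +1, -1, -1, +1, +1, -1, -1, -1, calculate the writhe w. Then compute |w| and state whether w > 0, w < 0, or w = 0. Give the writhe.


Step 1: Count positive crossings (+1).
Positive crossings: 3
Step 2: Count negative crossings (-1).
Negative crossings: 10
Step 3: Writhe = (positive) - (negative)
w = 3 - 10 = -7
Step 4: |w| = 7, and w is negative

-7


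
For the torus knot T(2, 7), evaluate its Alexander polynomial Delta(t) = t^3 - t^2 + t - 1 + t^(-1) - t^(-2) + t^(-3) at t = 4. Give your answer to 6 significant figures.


Substituting t = 4 into Delta(t) = t^3 - t^2 + t - 1 + t^(-1) - t^(-2) + t^(-3):
Term values: (64) + (-16) + (4) + (-1) + (0.25) + (-0.0625) + (0.015625)
Sum = 51.203125
Rounded to 6 significant figures: 51.2031

51.2031


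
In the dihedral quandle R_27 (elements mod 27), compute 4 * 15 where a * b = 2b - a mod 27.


4 * 15 = 2*15 - 4 mod 27
= 30 - 4 mod 27
= 26 mod 27 = 26

26


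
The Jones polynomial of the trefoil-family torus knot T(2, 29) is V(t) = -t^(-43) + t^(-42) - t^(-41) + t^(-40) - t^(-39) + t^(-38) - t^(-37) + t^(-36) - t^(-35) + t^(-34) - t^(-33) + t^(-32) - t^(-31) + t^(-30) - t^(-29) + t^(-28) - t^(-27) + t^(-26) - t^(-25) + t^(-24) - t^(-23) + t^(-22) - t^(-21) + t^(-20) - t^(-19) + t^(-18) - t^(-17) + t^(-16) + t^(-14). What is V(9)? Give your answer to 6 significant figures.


Substituting t = 9 into V(t) = -t^(-43) + t^(-42) - t^(-41) + t^(-40) - t^(-39) + t^(-38) - t^(-37) + t^(-36) - t^(-35) + t^(-34) - t^(-33) + t^(-32) - t^(-31) + t^(-30) - t^(-29) + t^(-28) - t^(-27) + t^(-26) - t^(-25) + t^(-24) - t^(-23) + t^(-22) - t^(-21) + t^(-20) - t^(-19) + t^(-18) - t^(-17) + t^(-16) + t^(-14):
  (-)t^(-43) = -9.28052e-42
  (+)t^(-42) = 8.35246e-41
  (-)t^(-41) = -7.51722e-40
  (+)t^(-40) = 6.7655e-39
  (-)t^(-39) = -6.08895e-38
  (+)t^(-38) = 5.48005e-37
  (-)t^(-37) = -4.93205e-36
  (+)t^(-36) = 4.43884e-35
  (-)t^(-35) = -3.99496e-34
  (+)t^(-34) = 3.59546e-33
  (-)t^(-33) = -3.23592e-32
  (+)t^(-32) = 2.91232e-31
  (-)t^(-31) = -2.62109e-30
  (+)t^(-30) = 2.35898e-29
  (-)t^(-29) = -2.12308e-28
  (+)t^(-28) = 1.91078e-27
  (-)t^(-27) = -1.7197e-26
  (+)t^(-26) = 1.54773e-25
  (-)t^(-25) = -1.39296e-24
  (+)t^(-24) = 1.25366e-23
  (-)t^(-23) = -1.12829e-22
  (+)t^(-22) = 1.01546e-21
  (-)t^(-21) = -9.13918e-21
  (+)t^(-20) = 8.22526e-20
  (-)t^(-19) = -7.40274e-19
  (+)t^(-18) = 6.66246e-18
  (-)t^(-17) = -5.99622e-17
  (+)t^(-16) = 5.3966e-16
  (+)t^(-14) = 4.37124e-14
Sum = (-9.28052e-42) + (8.35246e-41) + (-7.51722e-40) + (6.7655e-39) + (-6.08895e-38) + (5.48005e-37) + (-4.93205e-36) + (4.43884e-35) + (-3.99496e-34) + (3.59546e-33) + (-3.23592e-32) + (2.91232e-31) + (-2.62109e-30) + (2.35898e-29) + (-2.12308e-28) + (1.91078e-27) + (-1.7197e-26) + (1.54773e-25) + (-1.39296e-24) + (1.25366e-23) + (-1.12829e-22) + (1.01546e-21) + (-9.13918e-21) + (8.22526e-20) + (-7.40274e-19) + (6.66246e-18) + (-5.99622e-17) + (5.3966e-16) + (4.37124e-14)
= 4.419811532e-14
Rounded to 6 significant figures: 4.41981e-14

4.41981e-14


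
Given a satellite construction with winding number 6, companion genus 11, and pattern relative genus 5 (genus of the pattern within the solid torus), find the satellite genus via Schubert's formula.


Schubert: g(satellite) = g_rel(pattern) + |winding| * g(companion),
where g_rel(pattern) is the genus of the pattern relative to the solid torus.
= 5 + 6 * 11
= 5 + 66 = 71

71


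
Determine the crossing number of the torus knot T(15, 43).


For a torus knot T(p, q) with gcd(p,q)=1,
the crossing number is min(p*(q-1), q*(p-1)).
p*(q-1) = 15*42 = 630
q*(p-1) = 43*14 = 602
min(630, 602) = 602

602


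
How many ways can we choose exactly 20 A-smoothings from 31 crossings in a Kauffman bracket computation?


We choose which 20 of 31 crossings get A-smoothings.
C(31, 20) = 31! / (20! * 11!)
= 84672315

84672315


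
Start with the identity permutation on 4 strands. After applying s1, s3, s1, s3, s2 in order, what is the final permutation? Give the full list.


Starting with identity [1, 2, 3, 4].
Apply generators in sequence:
  After s1: [2, 1, 3, 4]
  After s3: [2, 1, 4, 3]
  After s1: [1, 2, 4, 3]
  After s3: [1, 2, 3, 4]
  After s2: [1, 3, 2, 4]
Final permutation: [1, 3, 2, 4]

[1, 3, 2, 4]


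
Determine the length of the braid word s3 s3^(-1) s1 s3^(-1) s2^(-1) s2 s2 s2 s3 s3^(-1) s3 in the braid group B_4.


The word length counts the number of generators (including inverses).
Listing each generator: s3, s3^(-1), s1, s3^(-1), s2^(-1), s2, s2, s2, s3, s3^(-1), s3
There are 11 generators in this braid word.

11


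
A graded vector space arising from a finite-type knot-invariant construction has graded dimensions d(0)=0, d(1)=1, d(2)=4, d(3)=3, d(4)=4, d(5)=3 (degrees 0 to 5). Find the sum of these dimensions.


Total dimension = d(0) + d(1) + ... + d(5)
= 0 + 1 + 4 + 3 + 4 + 3
= 15

15


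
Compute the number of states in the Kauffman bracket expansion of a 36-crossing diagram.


Each crossing contributes 2 choices (A-smoothing or B-smoothing).
Total states = 2^36 = 68719476736

68719476736


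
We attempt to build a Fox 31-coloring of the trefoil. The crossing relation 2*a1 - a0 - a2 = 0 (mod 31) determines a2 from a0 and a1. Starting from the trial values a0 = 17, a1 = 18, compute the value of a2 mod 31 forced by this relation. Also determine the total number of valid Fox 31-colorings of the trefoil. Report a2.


Step 1: Apply the given crossing relation 2*a1 - a0 - a2 = 0 (mod 31).
  a2 = 2*a1 - a0 mod 31
  a2 = 2*18 - 17 mod 31
  a2 = 36 - 17 mod 31
  a2 = 19 mod 31 = 19
Step 2: The trefoil has determinant 3.
  Number of Fox p-colorings (p prime) is p^2 if p = 3, else p.
  Since 31 does not divide 3, only trivial (constant) colorings exist.
  (So the trial a0 = 17, a1 = 18 with a0 != a1 does NOT extend to a valid coloring of the whole trefoil: the other two crossing relations require 3*(a1 - a0) = 0 (mod 31), which fails.)
  Total colorings = 31
Step 3: a2 = 19, total Fox 31-colorings = 31

19


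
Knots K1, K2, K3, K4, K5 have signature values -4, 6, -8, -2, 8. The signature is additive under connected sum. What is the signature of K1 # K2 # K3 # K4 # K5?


The signature is additive under connected sum.
signature(K1 # K2 # K3 # K4 # K5) = (-4) + (6) + (-8) + (-2) + (8)
= 0

0


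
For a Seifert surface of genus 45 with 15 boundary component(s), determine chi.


chi = 2 - 2g - b
= 2 - 2*45 - 15
= 2 - 90 - 15 = -103

-103


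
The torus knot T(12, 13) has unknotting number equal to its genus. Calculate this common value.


For a torus knot T(p,q), both the unknotting number and genus equal (p-1)(q-1)/2.
= (12-1)(13-1)/2
= 11*12/2
= 132/2 = 66

66


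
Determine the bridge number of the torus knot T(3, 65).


The bridge number of T(p,q) is min(p,q).
min(3, 65) = 3

3


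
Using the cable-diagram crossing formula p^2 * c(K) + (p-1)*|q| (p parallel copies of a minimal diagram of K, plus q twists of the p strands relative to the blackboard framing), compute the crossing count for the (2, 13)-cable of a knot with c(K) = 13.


Step 1: Each of the c(K) crossings of the companion diagram becomes p*p = p^2 crossings among the p parallel strands, and each of the |q| twists s_1 s_2 ... s_(p-1) adds (p-1) crossings.
  Crossings = p^2 * c(K) + (p-1)*|q|
Step 2: = 2^2 * 13 + (2-1)*13
Step 3: = 4*13 + 1*13
Step 4: = 52 + 13 = 65

65


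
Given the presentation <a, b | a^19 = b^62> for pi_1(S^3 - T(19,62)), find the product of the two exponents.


The relation is a^19 = b^62.
Product of exponents = 19 * 62
= 1178

1178


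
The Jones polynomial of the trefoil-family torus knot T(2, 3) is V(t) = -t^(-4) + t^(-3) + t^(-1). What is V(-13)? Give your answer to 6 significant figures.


Substituting t = -13 into V(t) = -t^(-4) + t^(-3) + t^(-1):
  (-)t^(-4) = -3.50128e-05
  (+)t^(-3) = -0.000455166
  (+)t^(-1) = -0.0769231
Sum = (-3.50128e-05) + (-0.000455166) + (-0.0769231)
= -0.07741325584
Rounded to 6 significant figures: -0.0774133

-0.0774133


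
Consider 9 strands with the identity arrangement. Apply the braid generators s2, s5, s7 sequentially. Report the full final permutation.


Starting with identity [1, 2, 3, 4, 5, 6, 7, 8, 9].
Apply generators in sequence:
  After s2: [1, 3, 2, 4, 5, 6, 7, 8, 9]
  After s5: [1, 3, 2, 4, 6, 5, 7, 8, 9]
  After s7: [1, 3, 2, 4, 6, 5, 8, 7, 9]
Final permutation: [1, 3, 2, 4, 6, 5, 8, 7, 9]

[1, 3, 2, 4, 6, 5, 8, 7, 9]


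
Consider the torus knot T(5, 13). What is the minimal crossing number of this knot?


For a torus knot T(p, q) with gcd(p,q)=1,
the crossing number is min(p*(q-1), q*(p-1)).
p*(q-1) = 5*12 = 60
q*(p-1) = 13*4 = 52
min(60, 52) = 52

52


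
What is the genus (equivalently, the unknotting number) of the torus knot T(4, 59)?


For a torus knot T(p,q), both the unknotting number and genus equal (p-1)(q-1)/2.
= (4-1)(59-1)/2
= 3*58/2
= 174/2 = 87

87


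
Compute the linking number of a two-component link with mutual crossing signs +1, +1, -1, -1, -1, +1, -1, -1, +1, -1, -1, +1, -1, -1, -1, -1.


Step 1: Count positive crossings: 5
Step 2: Count negative crossings: 11
Step 3: Sum of signs = 5 - 11 = -6
Step 4: Linking number = sum/2 = -6/2 = -3

-3


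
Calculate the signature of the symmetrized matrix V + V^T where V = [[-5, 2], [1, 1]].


Step 1: V + V^T = [[-10, 3], [3, 2]]
Step 2: trace = -8, det = -29
Step 3: Discriminant = (-8)^2 - 4*(-29) = 180
Step 4: Eigenvalues: 2.7082, -10.7082
Step 5: Signature = (# positive eigenvalues) - (# negative eigenvalues) = 0

0


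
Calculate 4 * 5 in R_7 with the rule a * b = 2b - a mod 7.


4 * 5 = 2*5 - 4 mod 7
= 10 - 4 mod 7
= 6 mod 7 = 6

6


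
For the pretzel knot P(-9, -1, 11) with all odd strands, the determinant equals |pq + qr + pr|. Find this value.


Step 1: Compute pq + qr + pr.
pq = (-9)*(-1) = 9
qr = (-1)*11 = -11
pr = (-9)*11 = -99
pq + qr + pr = 9 + (-11) + (-99) = -101
Step 2: Take absolute value.
det(P(-9,-1,11)) = |-101| = 101

101


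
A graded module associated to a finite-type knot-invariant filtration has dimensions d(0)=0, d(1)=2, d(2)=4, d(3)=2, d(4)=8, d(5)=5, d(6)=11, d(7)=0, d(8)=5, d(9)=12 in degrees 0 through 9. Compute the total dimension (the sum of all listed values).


Total dimension = d(0) + d(1) + ... + d(9)
= 0 + 2 + 4 + 2 + 8 + 5 + 11 + 0 + 5 + 12
= 49

49


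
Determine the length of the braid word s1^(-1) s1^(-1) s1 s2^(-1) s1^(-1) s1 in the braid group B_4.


The word length counts the number of generators (including inverses).
Listing each generator: s1^(-1), s1^(-1), s1, s2^(-1), s1^(-1), s1
There are 6 generators in this braid word.

6


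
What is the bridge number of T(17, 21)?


The bridge number of T(p,q) is min(p,q).
min(17, 21) = 17

17


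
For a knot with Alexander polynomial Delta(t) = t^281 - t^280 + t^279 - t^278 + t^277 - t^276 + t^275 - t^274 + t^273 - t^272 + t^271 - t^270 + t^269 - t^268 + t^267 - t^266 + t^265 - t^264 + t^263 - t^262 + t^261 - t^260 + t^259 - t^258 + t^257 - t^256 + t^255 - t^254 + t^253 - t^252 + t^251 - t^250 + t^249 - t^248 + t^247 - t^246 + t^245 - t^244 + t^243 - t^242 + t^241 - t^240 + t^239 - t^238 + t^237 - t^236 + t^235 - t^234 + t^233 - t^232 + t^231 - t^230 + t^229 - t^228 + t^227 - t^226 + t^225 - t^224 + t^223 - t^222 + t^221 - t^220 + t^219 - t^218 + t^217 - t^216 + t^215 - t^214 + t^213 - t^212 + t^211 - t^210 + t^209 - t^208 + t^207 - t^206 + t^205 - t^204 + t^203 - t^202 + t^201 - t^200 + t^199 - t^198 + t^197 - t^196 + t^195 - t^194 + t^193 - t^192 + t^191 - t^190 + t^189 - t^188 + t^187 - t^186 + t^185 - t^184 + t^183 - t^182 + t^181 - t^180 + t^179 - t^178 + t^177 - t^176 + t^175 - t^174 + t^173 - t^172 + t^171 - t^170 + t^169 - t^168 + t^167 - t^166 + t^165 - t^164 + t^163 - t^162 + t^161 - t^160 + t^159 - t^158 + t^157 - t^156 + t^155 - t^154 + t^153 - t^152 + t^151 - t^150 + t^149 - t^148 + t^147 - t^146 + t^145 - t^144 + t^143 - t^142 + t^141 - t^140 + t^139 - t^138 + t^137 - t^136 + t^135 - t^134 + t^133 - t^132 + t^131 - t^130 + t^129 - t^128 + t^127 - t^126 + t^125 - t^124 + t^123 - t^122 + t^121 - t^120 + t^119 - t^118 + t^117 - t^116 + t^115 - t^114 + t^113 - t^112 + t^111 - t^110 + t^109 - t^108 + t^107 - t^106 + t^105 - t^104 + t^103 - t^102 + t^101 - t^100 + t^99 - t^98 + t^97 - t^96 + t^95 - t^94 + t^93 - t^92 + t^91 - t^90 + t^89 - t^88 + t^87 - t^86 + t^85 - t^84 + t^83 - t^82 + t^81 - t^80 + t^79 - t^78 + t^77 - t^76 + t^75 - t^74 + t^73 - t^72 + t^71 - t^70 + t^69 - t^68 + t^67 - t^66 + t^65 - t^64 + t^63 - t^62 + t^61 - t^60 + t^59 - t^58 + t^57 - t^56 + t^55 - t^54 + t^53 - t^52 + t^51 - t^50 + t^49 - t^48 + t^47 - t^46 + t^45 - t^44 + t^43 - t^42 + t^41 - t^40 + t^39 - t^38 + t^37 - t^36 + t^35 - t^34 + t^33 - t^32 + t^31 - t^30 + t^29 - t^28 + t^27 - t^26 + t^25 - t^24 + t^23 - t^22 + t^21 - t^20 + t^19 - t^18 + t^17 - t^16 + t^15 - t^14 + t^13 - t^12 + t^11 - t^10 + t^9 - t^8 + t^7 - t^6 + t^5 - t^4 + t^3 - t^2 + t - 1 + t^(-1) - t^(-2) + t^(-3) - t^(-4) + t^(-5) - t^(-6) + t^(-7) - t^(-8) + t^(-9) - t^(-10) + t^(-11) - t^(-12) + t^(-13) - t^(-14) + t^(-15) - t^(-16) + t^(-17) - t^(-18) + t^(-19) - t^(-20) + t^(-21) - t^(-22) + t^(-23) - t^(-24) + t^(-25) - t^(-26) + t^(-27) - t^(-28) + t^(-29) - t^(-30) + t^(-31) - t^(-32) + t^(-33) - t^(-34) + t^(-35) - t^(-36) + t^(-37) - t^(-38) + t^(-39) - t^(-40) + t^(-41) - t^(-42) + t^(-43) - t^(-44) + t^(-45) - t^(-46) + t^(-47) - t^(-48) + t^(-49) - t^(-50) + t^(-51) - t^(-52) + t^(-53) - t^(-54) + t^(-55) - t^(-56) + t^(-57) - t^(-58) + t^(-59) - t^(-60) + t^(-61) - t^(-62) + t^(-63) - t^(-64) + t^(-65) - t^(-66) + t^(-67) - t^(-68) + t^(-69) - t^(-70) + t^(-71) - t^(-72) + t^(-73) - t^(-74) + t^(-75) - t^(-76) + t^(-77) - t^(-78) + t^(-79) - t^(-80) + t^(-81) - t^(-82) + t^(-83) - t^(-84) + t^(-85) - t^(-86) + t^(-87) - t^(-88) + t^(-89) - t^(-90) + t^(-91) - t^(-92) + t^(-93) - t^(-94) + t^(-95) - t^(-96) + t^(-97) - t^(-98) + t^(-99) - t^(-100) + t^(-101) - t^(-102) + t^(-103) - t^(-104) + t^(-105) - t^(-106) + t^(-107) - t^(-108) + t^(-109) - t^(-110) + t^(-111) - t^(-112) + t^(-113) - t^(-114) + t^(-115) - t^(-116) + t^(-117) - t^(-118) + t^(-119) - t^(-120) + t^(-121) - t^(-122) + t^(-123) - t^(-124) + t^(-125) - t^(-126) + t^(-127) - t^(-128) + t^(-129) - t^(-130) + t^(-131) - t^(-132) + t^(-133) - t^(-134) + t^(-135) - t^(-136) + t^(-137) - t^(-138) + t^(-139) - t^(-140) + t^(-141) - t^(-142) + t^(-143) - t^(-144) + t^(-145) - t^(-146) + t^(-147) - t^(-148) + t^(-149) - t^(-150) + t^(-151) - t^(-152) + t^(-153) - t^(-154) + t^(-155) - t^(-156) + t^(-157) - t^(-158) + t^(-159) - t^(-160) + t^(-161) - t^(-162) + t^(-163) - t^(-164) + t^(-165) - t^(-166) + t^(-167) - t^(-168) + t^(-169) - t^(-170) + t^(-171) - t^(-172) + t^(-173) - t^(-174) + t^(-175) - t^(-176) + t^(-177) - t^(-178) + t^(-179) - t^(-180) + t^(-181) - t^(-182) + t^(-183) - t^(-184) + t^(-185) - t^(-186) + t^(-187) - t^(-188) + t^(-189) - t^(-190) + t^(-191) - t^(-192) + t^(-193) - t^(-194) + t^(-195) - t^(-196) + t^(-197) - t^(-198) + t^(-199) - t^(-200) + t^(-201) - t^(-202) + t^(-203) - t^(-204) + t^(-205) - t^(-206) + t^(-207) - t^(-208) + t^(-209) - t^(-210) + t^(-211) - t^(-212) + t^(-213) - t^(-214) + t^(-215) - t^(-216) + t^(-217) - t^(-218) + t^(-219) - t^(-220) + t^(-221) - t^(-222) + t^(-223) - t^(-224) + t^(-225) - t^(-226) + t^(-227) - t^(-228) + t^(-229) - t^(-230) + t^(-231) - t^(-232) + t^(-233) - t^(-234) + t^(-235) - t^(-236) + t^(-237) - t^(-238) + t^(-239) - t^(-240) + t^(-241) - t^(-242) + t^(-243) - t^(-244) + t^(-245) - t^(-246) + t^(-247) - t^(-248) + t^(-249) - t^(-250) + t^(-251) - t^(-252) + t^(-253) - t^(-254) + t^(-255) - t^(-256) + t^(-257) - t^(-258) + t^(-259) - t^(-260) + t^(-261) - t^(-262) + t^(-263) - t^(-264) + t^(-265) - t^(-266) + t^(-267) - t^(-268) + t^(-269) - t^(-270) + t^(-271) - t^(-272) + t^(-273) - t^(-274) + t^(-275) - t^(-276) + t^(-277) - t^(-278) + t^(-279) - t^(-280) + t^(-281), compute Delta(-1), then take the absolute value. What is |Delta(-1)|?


Step 1: The polynomial has 563 terms with alternating signs, exponents from 281 down to -281.
Step 2: Substitute t = -1. The i-th term has coefficient (-1)^i and exponent (m-i),
  so its value is (-1)^i * (-1)^(m-i) = (-1)^m = -1 for every i.
Step 3: All 563 terms equal -1, so Delta(-1) = 563 * (-1) = -563
Step 4: |Delta(-1)| = 563

563
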